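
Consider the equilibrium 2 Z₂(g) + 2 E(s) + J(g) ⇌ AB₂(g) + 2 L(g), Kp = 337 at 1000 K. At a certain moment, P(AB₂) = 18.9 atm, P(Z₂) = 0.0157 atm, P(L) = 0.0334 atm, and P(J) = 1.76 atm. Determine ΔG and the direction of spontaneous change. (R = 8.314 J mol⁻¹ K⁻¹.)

ΔG = -16.1 kJ/mol; the forward reaction is spontaneous

(E is a pure solid — omitted from Qp.)
Qp = P(AB₂)·P(L)² / (P(Z₂)²·P(J)) = (18.9)·(0.0334)² / ((0.0157)²·(1.76)) = 48.6
ΔG = RT ln(Qp/Kp) = (8.314 J mol⁻¹ K⁻¹)(1000 K) × ln(48.6/337)
   = (8.314 kJ/mol)(-1.936) = -16.1 kJ/mol
ΔG < 0, so the forward reaction is spontaneous (proceeds forward).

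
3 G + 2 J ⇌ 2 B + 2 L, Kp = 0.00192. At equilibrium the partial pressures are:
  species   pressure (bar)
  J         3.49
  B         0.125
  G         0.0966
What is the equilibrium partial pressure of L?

P(L) = 0.0367 bar

At equilibrium, Kp = P(B)²·P(L)² / (P(G)³·P(J)²) = 0.00192.
(0.125)²·(P(L))² / ((0.0966)³·(3.49)²) = 0.00192
P(L)² = 0.00135 ⇒ P(L) = 0.0367 bar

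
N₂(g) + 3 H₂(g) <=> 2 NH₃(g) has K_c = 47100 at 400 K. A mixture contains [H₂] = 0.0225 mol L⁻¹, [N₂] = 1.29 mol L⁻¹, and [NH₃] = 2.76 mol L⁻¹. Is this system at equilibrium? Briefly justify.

Q_c = [NH₃]² / ([N₂]·[H₂]³) = (2.76)² / ((1.29)·(0.0225)³) = 5.18×10⁵
Q_c = 5.18×10⁵ > K_c = 47100: net reverse reaction.

no; Q > K, reaction proceeds in reverse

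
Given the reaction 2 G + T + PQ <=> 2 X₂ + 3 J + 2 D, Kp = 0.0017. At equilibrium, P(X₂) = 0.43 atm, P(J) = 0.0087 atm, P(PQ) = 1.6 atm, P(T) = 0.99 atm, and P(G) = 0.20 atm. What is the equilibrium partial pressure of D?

At equilibrium, Kp = P(X₂)²·P(J)³·P(D)² / (P(G)²·P(T)·P(PQ)) = 0.0017.
(0.43)²·(0.0087)³·(P(D))² / ((0.20)²·(0.99)·(1.6)) = 0.0017
P(D)² = 885 ⇒ P(D) = 30 atm

P(D) = 30 atm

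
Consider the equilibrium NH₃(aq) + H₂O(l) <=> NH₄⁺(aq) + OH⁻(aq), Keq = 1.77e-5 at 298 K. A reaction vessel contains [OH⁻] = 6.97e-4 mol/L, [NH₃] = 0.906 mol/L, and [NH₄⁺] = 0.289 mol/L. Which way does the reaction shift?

(H₂O is a pure liquid — omitted from Q.)
Q = [NH₄⁺]·[OH⁻] / [NH₃] = (0.289)·(6.97e-4) / (0.906) = 2.22e-4
Q = 2.22e-4 > Keq = 1.77e-5, so the reverse reaction proceeds.

toward reactants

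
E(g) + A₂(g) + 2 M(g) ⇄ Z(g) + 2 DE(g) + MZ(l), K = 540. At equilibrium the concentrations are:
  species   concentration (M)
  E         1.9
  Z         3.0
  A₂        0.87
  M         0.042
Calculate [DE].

[DE] = 0.72 M

(MZ is a pure liquid — omitted from K.)
At equilibrium, K = [Z]·[DE]² / ([E]·[A₂]·[M]²) = 540.
(3.0)·([DE])² / ((1.9)·(0.87)·(0.042)²) = 540
[DE]² = 0.525 ⇒ [DE] = 0.72 M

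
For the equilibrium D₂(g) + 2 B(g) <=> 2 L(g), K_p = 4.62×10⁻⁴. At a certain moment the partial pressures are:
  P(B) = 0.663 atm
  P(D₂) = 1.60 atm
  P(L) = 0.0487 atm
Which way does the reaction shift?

toward reactants

Q_p = P(L)² / (P(D₂)·P(B)²) = (0.0487)² / ((1.60)·(0.663)²) = 0.00337
Q_p = 0.00337 > K_p = 4.62×10⁻⁴, so the reverse reaction proceeds.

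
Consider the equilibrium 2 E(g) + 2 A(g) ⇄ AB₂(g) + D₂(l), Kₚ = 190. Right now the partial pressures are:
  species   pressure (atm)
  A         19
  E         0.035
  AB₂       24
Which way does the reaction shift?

in the forward direction

(D₂ is a pure liquid — omitted from Qₚ.)
Qₚ = P(AB₂) / (P(E)²·P(A)²) = (24) / ((0.035)²·(19)²) = 54
Qₚ = 54 < Kₚ = 190, so the forward reaction proceeds.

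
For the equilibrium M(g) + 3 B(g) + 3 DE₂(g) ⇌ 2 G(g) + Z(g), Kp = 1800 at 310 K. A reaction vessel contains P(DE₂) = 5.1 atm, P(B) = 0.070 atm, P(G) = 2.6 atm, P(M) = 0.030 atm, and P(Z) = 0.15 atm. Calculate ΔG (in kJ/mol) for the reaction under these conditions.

ΔG = -2.28 kJ/mol

Qp = P(G)²·P(Z) / (P(M)·P(B)³·P(DE₂)³) = (2.6)²·(0.15) / ((0.030)·(0.070)³·(5.1)³) = 743
ΔG = RT ln(Qp/Kp) = (8.314 J mol⁻¹ K⁻¹)(310 K) × ln(743/1800)
   = (2.577 kJ/mol)(-0.8848) = -2.28 kJ/mol
ΔG < 0, so the forward reaction is spontaneous (proceeds forward).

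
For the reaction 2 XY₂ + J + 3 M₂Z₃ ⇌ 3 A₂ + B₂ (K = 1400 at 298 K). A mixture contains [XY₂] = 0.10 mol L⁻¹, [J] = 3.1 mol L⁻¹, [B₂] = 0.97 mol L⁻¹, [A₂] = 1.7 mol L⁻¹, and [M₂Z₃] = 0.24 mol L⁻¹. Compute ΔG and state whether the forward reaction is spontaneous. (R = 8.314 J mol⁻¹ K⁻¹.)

ΔG = 5.13 kJ/mol; the forward reaction is non-spontaneous

Q = [A₂]³·[B₂] / ([XY₂]²·[J]·[M₂Z₃]³) = (1.7)³·(0.97) / ((0.10)²·(3.1)·(0.24)³) = 11100
ΔG = RT ln(Q/K) = (8.314 J mol⁻¹ K⁻¹)(298 K) × ln(11100/1400)
   = (2.478 kJ/mol)(2.070) = 5.13 kJ/mol
ΔG > 0, so the forward reaction is non-spontaneous (proceeds in reverse).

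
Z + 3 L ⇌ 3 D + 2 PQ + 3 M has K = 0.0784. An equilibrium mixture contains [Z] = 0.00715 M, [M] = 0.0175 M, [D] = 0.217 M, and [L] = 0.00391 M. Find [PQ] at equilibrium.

At equilibrium, K = [D]³·[PQ]²·[M]³ / ([Z]·[L]³) = 0.0784.
(0.217)³·([PQ])²·(0.0175)³ / ((0.00715)·(0.00391)³) = 0.0784
[PQ]² = 6.12×10⁻⁴ ⇒ [PQ] = 0.0247 M

[PQ] = 0.0247 M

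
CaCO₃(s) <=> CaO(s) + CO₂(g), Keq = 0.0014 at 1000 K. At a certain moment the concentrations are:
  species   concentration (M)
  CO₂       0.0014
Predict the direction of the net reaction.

(CaCO₃, CaO are pure solids — omitted from Q.)
Q = [CO₂] = 0.0014
Q = 0.0014 = Keq, so the system is already at equilibrium.

no net change (already at equilibrium)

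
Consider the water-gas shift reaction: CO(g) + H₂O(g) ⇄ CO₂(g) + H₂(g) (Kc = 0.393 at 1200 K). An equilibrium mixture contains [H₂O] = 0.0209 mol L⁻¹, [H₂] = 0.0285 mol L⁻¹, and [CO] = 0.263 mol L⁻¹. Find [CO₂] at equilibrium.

At equilibrium, Kc = [CO₂]·[H₂] / ([CO]·[H₂O]) = 0.393.
([CO₂])·(0.0285) / ((0.263)·(0.0209)) = 0.393
[CO₂] = 0.0758 mol L⁻¹

[CO₂] = 0.0758 mol L⁻¹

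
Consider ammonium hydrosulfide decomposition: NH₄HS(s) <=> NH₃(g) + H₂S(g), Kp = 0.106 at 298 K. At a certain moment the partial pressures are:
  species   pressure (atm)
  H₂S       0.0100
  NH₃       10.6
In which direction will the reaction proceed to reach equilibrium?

(NH₄HS is a pure solid — omitted from Qp.)
Qp = P(NH₃)·P(H₂S) = (10.6)·(0.0100) = 0.106
Qp = 0.106 = Kp, so the system is already at equilibrium.

no net change (already at equilibrium)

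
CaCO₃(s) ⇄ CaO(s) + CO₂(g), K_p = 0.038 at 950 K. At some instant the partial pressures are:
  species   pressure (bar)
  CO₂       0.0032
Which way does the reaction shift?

to the right

(CaCO₃, CaO are pure solids — omitted from Q_p.)
Q_p = P(CO₂) = 0.0032
Q_p = 0.0032 < K_p = 0.038, so the forward reaction proceeds.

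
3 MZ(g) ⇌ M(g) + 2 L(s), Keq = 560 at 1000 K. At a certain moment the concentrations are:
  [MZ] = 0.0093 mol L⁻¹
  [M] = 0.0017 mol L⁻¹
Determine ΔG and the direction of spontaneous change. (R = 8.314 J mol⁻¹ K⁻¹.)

(L is a pure solid — omitted from Q.)
Q = [M] / [MZ]³ = (0.0017) / (0.0093)³ = 2110
ΔG = RT ln(Q/Keq) = (8.314 J mol⁻¹ K⁻¹)(1000 K) × ln(2110/560)
   = (8.314 kJ/mol)(1.327) = 11.0 kJ/mol
ΔG > 0, so the forward reaction is non-spontaneous (proceeds in reverse).

ΔG = 11.0 kJ/mol; the forward reaction is non-spontaneous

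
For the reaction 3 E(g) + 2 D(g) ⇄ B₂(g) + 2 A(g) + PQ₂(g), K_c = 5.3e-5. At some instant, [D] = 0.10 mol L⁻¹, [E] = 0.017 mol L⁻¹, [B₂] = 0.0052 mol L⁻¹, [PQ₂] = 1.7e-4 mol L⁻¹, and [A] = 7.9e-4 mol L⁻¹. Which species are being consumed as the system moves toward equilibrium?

Q_c = [B₂]·[A]²·[PQ₂] / ([E]³·[D]²) = (0.0052)·(7.9e-4)²·(1.7e-4) / ((0.017)³·(0.10)²) = 1.1e-5
Q_c = 1.1e-5 < K_c = 5.3e-5: net forward reaction.

E, D (reactants)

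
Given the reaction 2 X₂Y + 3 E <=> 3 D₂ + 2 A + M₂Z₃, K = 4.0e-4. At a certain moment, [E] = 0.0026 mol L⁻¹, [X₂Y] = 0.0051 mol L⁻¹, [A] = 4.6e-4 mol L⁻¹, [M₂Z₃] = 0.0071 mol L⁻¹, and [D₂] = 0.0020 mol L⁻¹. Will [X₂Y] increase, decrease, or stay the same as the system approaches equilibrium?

Q = [D₂]³·[A]²·[M₂Z₃] / ([X₂Y]²·[E]³) = (0.0020)³·(4.6e-4)²·(0.0071) / ((0.0051)²·(0.0026)³) = 2.6e-5
Q = 2.6e-5 < K = 4.0e-4: net forward reaction.
X₂Y is a reactant, so it decreases.

decrease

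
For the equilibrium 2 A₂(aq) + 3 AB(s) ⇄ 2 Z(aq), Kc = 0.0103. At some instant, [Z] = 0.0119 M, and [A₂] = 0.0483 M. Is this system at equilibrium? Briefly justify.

(AB is a pure solid — omitted from Qc.)
Qc = [Z]² / [A₂]² = (0.0119)² / (0.0483)² = 0.0607
Qc = 0.0607 > Kc = 0.0103: net reverse reaction.

no; Q > K, reaction proceeds in reverse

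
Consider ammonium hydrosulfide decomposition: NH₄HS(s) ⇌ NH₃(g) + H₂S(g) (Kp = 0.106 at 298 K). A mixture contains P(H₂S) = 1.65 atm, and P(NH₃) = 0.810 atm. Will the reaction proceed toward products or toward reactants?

in the reverse direction

(NH₄HS is a pure solid — omitted from Qp.)
Qp = P(NH₃)·P(H₂S) = (0.810)·(1.65) = 1.34
Qp = 1.34 > Kp = 0.106, so the reverse reaction proceeds.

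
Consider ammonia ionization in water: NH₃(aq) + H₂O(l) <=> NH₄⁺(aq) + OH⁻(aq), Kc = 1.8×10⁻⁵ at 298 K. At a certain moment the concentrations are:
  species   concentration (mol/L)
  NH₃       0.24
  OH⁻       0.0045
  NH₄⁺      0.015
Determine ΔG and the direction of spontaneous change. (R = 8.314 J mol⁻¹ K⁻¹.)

ΔG = 6.81 kJ/mol; the forward reaction is non-spontaneous

(H₂O is a pure liquid — omitted from Qc.)
Qc = [NH₄⁺]·[OH⁻] / [NH₃] = (0.015)·(0.0045) / (0.24) = 2.81×10⁻⁴
ΔG = RT ln(Qc/Kc) = (8.314 J mol⁻¹ K⁻¹)(298 K) × ln(2.81×10⁻⁴/1.8×10⁻⁵)
   = (2.478 kJ/mol)(2.748) = 6.81 kJ/mol
ΔG > 0, so the forward reaction is non-spontaneous (proceeds in reverse).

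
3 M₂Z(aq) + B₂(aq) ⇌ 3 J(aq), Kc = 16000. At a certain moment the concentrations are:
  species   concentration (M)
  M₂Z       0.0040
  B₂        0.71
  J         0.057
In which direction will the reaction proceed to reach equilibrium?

to the right

Qc = [J]³ / ([M₂Z]³·[B₂]) = (0.057)³ / ((0.0040)³·(0.71)) = 4100
Qc = 4100 < Kc = 16000, so the forward reaction proceeds.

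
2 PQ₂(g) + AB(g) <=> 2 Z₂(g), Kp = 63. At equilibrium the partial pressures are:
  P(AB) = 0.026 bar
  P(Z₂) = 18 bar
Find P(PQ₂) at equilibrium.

P(PQ₂) = 14 bar

At equilibrium, Kp = P(Z₂)² / (P(PQ₂)²·P(AB)) = 63.
(18)² / ((P(PQ₂))²·(0.026)) = 63
P(PQ₂)² = 198 ⇒ P(PQ₂) = 14 bar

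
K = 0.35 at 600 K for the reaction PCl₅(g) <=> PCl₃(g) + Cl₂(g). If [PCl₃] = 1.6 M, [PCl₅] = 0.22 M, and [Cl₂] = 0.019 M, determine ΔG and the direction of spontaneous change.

Q = [PCl₃]·[Cl₂] / [PCl₅] = (1.6)·(0.019) / (0.22) = 0.138
ΔG = RT ln(Q/K) = (8.314 J mol⁻¹ K⁻¹)(600 K) × ln(0.138/0.35)
   = (4.988 kJ/mol)(-0.9307) = -4.64 kJ/mol
ΔG < 0, so the forward reaction is spontaneous (proceeds forward).

ΔG = -4.64 kJ/mol; the forward reaction is spontaneous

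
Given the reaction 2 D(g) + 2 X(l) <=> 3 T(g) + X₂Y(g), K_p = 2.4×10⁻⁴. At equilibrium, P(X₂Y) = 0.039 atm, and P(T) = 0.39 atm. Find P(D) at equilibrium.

P(D) = 3.1 atm

(X is a pure liquid — omitted from K_p.)
At equilibrium, K_p = P(T)³·P(X₂Y) / P(D)² = 2.4×10⁻⁴.
(0.39)³·(0.039) / (P(D))² = 2.4×10⁻⁴
P(D)² = 9.64 ⇒ P(D) = 3.1 atm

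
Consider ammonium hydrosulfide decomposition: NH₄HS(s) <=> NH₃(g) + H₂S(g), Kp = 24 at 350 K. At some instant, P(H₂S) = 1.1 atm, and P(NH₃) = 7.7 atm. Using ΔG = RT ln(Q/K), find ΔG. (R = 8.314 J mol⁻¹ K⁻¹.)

(NH₄HS is a pure solid — omitted from Qp.)
Qp = P(NH₃)·P(H₂S) = (7.7)·(1.1) = 8.47
ΔG = RT ln(Qp/Kp) = (8.314 J mol⁻¹ K⁻¹)(350 K) × ln(8.47/24)
   = (2.910 kJ/mol)(-1.042) = -3.03 kJ/mol
ΔG < 0, so the forward reaction is spontaneous (proceeds forward).

ΔG = -3.03 kJ/mol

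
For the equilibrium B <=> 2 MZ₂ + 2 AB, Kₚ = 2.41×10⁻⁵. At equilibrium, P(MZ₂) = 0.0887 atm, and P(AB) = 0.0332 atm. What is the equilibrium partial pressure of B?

P(B) = 0.360 atm

At equilibrium, Kₚ = P(MZ₂)²·P(AB)² / P(B) = 2.41×10⁻⁵.
(0.0887)²·(0.0332)² / (P(B)) = 2.41×10⁻⁵
P(B) = 0.360 atm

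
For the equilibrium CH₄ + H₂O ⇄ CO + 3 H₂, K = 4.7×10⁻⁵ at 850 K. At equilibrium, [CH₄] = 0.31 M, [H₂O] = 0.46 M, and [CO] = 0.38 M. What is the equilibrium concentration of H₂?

At equilibrium, K = [CO]·[H₂]³ / ([CH₄]·[H₂O]) = 4.7×10⁻⁵.
(0.38)·([H₂])³ / ((0.31)·(0.46)) = 4.7×10⁻⁵
[H₂]³ = 1.76×10⁻⁵ ⇒ [H₂] = 0.026 M

[H₂] = 0.026 M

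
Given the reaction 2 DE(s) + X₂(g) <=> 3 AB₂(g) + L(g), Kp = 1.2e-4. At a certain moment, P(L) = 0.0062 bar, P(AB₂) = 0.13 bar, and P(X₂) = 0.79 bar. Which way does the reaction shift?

forward (toward products)

(DE is a pure solid — omitted from Qp.)
Qp = P(AB₂)³·P(L) / P(X₂) = (0.13)³·(0.0062) / (0.79) = 1.7e-5
Qp = 1.7e-5 < Kp = 1.2e-4, so the forward reaction proceeds.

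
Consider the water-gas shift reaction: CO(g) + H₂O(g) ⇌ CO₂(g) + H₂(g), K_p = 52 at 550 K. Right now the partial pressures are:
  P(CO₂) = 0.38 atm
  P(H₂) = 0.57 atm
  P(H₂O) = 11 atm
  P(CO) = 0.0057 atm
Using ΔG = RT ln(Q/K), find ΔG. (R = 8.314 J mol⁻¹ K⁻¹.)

ΔG = -12.4 kJ/mol

Q_p = P(CO₂)·P(H₂) / (P(CO)·P(H₂O)) = (0.38)·(0.57) / ((0.0057)·(11)) = 3.45
ΔG = RT ln(Q_p/K_p) = (8.314 J mol⁻¹ K⁻¹)(550 K) × ln(3.45/52)
   = (4.573 kJ/mol)(-2.713) = -12.4 kJ/mol
ΔG < 0, so the forward reaction is spontaneous (proceeds forward).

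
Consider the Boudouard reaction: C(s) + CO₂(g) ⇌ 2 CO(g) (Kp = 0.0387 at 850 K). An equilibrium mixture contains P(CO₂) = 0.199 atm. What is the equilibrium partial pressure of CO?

P(CO) = 0.0878 atm

(C is a pure solid — omitted from Kp.)
At equilibrium, Kp = P(CO)² / P(CO₂) = 0.0387.
(P(CO))² / (0.199) = 0.0387
P(CO)² = 0.00770 ⇒ P(CO) = 0.0878 atm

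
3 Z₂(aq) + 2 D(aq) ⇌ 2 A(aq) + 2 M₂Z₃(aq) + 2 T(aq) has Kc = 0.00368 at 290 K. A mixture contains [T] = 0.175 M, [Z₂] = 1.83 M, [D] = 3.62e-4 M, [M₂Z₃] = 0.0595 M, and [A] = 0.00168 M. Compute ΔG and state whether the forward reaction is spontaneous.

ΔG = -5.47 kJ/mol; the forward reaction is spontaneous

Qc = [A]²·[M₂Z₃]²·[T]² / ([Z₂]³·[D]²) = (0.00168)²·(0.0595)²·(0.175)² / ((1.83)³·(3.62e-4)²) = 3.81e-4
ΔG = RT ln(Qc/Kc) = (8.314 J mol⁻¹ K⁻¹)(290 K) × ln(3.81e-4/0.00368)
   = (2.411 kJ/mol)(-2.268) = -5.47 kJ/mol
ΔG < 0, so the forward reaction is spontaneous (proceeds forward).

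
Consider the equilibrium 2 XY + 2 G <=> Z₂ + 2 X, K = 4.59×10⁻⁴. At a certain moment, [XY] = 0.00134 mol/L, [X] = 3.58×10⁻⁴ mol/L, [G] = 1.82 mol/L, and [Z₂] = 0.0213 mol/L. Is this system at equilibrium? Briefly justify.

Q = [Z₂]·[X]² / ([XY]²·[G]²) = (0.0213)·(3.58×10⁻⁴)² / ((0.00134)²·(1.82)²) = 4.59×10⁻⁴
Q = 4.59×10⁻⁴ = K; the system is at equilibrium.

yes, at equilibrium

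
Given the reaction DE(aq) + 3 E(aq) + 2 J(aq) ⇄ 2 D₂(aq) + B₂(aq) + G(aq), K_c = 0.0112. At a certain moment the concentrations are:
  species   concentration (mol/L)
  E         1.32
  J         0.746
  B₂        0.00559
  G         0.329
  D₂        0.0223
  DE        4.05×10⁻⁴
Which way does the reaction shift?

to the right

Q_c = [D₂]²·[B₂]·[G] / ([DE]·[E]³·[J]²) = (0.0223)²·(0.00559)·(0.329) / ((4.05×10⁻⁴)·(1.32)³·(0.746)²) = 0.00176
Q_c = 0.00176 < K_c = 0.0112, so the forward reaction proceeds.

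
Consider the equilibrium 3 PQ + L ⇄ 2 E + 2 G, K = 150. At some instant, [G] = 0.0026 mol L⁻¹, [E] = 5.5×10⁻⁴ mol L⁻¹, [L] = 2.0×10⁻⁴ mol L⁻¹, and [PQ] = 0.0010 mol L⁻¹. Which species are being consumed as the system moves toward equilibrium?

PQ, L (reactants)

Q = [E]²·[G]² / ([PQ]³·[L]) = (5.5×10⁻⁴)²·(0.0026)² / ((0.0010)³·(2.0×10⁻⁴)) = 10
Q = 10 < K = 150: net forward reaction.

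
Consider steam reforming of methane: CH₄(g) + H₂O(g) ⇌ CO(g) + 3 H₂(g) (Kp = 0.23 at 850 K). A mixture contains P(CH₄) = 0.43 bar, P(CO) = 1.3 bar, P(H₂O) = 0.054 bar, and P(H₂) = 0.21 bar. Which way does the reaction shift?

Qp = P(CO)·P(H₂)³ / (P(CH₄)·P(H₂O)) = (1.3)·(0.21)³ / ((0.43)·(0.054)) = 0.52
Qp = 0.52 > Kp = 0.23, so the reverse reaction proceeds.

toward reactants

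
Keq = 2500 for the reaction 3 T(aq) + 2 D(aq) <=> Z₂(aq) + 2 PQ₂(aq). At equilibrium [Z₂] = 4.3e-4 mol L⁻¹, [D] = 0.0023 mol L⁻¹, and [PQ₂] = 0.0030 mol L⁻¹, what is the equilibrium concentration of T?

At equilibrium, Keq = [Z₂]·[PQ₂]² / ([T]³·[D]²) = 2500.
(4.3e-4)·(0.0030)² / (([T])³·(0.0023)²) = 2500
[T]³ = 2.93e-7 ⇒ [T] = 0.0066 mol L⁻¹

[T] = 0.0066 mol L⁻¹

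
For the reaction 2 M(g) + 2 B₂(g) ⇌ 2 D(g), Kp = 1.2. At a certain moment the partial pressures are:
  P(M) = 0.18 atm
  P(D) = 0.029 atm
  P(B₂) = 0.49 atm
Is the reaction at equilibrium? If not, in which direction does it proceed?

to the right

Qp = P(D)² / (P(M)²·P(B₂)²) = (0.029)² / ((0.18)²·(0.49)²) = 0.11
Qp = 0.11 < Kp = 1.2, so the forward reaction proceeds.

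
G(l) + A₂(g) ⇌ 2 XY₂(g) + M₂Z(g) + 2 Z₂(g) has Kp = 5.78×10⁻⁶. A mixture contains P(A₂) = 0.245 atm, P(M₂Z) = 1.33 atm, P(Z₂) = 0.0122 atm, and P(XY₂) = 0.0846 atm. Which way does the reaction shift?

no net change (already at equilibrium)

(G is a pure liquid — omitted from Qp.)
Qp = P(XY₂)²·P(M₂Z)·P(Z₂)² / P(A₂) = (0.0846)²·(1.33)·(0.0122)² / (0.245) = 5.78×10⁻⁶
Qp = 5.78×10⁻⁶ = Kp, so the system is already at equilibrium.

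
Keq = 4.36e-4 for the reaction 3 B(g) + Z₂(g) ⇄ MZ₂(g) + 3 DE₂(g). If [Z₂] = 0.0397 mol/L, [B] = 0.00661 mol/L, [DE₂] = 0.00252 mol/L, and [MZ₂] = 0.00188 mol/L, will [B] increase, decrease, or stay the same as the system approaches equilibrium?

increase

Q = [MZ₂]·[DE₂]³ / ([B]³·[Z₂]) = (0.00188)·(0.00252)³ / ((0.00661)³·(0.0397)) = 0.00262
Q = 0.00262 > Keq = 4.36e-4: net reverse reaction.
B is a reactant, so it increases.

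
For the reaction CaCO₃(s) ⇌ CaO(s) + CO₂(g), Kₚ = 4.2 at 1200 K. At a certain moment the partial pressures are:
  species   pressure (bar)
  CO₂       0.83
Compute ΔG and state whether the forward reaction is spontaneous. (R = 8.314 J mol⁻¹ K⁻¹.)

(CaCO₃, CaO are pure solids — omitted from Qₚ.)
Qₚ = P(CO₂) = 0.830
ΔG = RT ln(Qₚ/Kₚ) = (8.314 J mol⁻¹ K⁻¹)(1200 K) × ln(0.830/4.2)
   = (9.977 kJ/mol)(-1.621) = -16.2 kJ/mol
ΔG < 0, so the forward reaction is spontaneous (proceeds forward).

ΔG = -16.2 kJ/mol; the forward reaction is spontaneous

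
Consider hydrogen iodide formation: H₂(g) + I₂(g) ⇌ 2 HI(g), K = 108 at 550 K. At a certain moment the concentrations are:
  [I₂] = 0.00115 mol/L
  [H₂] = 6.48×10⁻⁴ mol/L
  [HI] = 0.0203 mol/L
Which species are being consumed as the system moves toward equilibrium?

Q = [HI]² / ([H₂]·[I₂]) = (0.0203)² / ((6.48×10⁻⁴)·(0.00115)) = 553
Q = 553 > K = 108: net reverse reaction.

HI (products)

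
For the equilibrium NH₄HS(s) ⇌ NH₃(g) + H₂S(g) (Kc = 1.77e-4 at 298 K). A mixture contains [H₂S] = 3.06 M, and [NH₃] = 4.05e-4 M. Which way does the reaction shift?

to the left

(NH₄HS is a pure solid — omitted from Qc.)
Qc = [NH₃]·[H₂S] = (4.05e-4)·(3.06) = 0.00124
Qc = 0.00124 > Kc = 1.77e-4, so the reverse reaction proceeds.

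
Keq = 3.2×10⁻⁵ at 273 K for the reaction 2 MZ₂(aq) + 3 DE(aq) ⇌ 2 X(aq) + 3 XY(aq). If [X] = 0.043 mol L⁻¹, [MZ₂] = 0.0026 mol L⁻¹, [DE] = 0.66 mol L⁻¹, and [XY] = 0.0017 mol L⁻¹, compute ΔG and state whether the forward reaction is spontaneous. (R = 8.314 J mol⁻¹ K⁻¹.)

Q = [X]²·[XY]³ / ([MZ₂]²·[DE]³) = (0.043)²·(0.0017)³ / ((0.0026)²·(0.66)³) = 4.67×10⁻⁶
ΔG = RT ln(Q/Keq) = (8.314 J mol⁻¹ K⁻¹)(273 K) × ln(4.67×10⁻⁶/3.2×10⁻⁵)
   = (2.270 kJ/mol)(-1.925) = -4.37 kJ/mol
ΔG < 0, so the forward reaction is spontaneous (proceeds forward).

ΔG = -4.37 kJ/mol; the forward reaction is spontaneous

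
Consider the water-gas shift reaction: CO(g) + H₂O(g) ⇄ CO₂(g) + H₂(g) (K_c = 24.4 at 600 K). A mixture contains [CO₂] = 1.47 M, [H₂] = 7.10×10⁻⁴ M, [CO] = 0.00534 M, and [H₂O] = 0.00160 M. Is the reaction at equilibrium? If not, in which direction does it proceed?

Q_c = [CO₂]·[H₂] / ([CO]·[H₂O]) = (1.47)·(7.10×10⁻⁴) / ((0.00534)·(0.00160)) = 122
Q_c = 122 > K_c = 24.4, so the reverse reaction proceeds.

to the left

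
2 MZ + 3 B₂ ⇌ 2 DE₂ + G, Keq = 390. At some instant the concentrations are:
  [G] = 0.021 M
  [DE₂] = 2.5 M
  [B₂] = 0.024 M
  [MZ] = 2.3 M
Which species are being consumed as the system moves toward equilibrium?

Q = [DE₂]²·[G] / ([MZ]²·[B₂]³) = (2.5)²·(0.021) / ((2.3)²·(0.024)³) = 1800
Q = 1800 > Keq = 390: net reverse reaction.

DE₂, G (products)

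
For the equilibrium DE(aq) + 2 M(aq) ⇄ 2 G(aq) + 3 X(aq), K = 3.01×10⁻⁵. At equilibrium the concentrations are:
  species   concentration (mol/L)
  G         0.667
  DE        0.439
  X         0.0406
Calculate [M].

At equilibrium, K = [G]²·[X]³ / ([DE]·[M]²) = 3.01×10⁻⁵.
(0.667)²·(0.0406)³ / ((0.439)·([M])²) = 3.01×10⁻⁵
[M]² = 2.25 ⇒ [M] = 1.50 mol/L

[M] = 1.50 mol/L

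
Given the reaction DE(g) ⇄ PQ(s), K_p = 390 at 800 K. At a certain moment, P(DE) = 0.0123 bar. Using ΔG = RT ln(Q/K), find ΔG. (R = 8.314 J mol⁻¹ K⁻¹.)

(PQ is a pure solid — omitted from Q_p.)
Q_p = 1 / P(DE) = 1 / (0.0123) = 81.3
ΔG = RT ln(Q_p/K_p) = (8.314 J mol⁻¹ K⁻¹)(800 K) × ln(81.3/390)
   = (6.651 kJ/mol)(-1.568) = -10.4 kJ/mol
ΔG < 0, so the forward reaction is spontaneous (proceeds forward).

ΔG = -10.4 kJ/mol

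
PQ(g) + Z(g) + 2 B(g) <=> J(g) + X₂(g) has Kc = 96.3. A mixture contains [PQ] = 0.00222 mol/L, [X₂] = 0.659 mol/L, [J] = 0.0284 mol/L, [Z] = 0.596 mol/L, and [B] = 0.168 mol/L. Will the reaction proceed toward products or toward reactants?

Qc = [J]·[X₂] / ([PQ]·[Z]·[B]²) = (0.0284)·(0.659) / ((0.00222)·(0.596)·(0.168)²) = 501
Qc = 501 > Kc = 96.3, so the reverse reaction proceeds.

toward reactants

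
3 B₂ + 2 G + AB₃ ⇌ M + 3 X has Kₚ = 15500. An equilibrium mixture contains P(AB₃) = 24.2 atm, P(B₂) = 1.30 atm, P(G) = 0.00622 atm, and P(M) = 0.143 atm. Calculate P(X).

At equilibrium, Kₚ = P(M)·P(X)³ / (P(B₂)³·P(G)²·P(AB₃)) = 15500.
(0.143)·(P(X))³ / ((1.30)³·(0.00622)²·(24.2)) = 15500
P(X)³ = 223 ⇒ P(X) = 6.06 atm

P(X) = 6.06 atm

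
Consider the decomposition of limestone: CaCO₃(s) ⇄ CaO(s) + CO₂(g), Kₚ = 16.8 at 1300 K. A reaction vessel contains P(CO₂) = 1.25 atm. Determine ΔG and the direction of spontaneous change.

(CaCO₃, CaO are pure solids — omitted from Qₚ.)
Qₚ = P(CO₂) = 1.25
ΔG = RT ln(Qₚ/Kₚ) = (8.314 J mol⁻¹ K⁻¹)(1300 K) × ln(1.25/16.8)
   = (10.81 kJ/mol)(-2.598) = -28.1 kJ/mol
ΔG < 0, so the forward reaction is spontaneous (proceeds forward).

ΔG = -28.1 kJ/mol; the forward reaction is spontaneous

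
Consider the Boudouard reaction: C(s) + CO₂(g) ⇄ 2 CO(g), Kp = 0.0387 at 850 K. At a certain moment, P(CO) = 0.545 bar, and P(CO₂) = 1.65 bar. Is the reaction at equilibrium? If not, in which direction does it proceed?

(C is a pure solid — omitted from Qp.)
Qp = P(CO)² / P(CO₂) = (0.545)² / (1.65) = 0.180
Qp = 0.180 > Kp = 0.0387, so the reverse reaction proceeds.

reverse (toward reactants)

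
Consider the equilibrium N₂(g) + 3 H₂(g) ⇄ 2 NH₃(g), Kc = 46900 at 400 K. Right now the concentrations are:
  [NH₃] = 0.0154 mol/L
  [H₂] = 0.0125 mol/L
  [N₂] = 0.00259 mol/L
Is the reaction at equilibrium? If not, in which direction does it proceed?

Qc = [NH₃]² / ([N₂]·[H₂]³) = (0.0154)² / ((0.00259)·(0.0125)³) = 46900
Qc = 46900 = Kc, so the system is already at equilibrium.

no net change (already at equilibrium)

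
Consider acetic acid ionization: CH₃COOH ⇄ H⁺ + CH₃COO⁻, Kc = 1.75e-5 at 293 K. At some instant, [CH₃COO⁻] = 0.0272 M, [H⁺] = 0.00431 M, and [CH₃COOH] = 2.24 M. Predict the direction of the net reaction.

in the reverse direction

Qc = [H⁺]·[CH₃COO⁻] / [CH₃COOH] = (0.00431)·(0.0272) / (2.24) = 5.23e-5
Qc = 5.23e-5 > Kc = 1.75e-5, so the reverse reaction proceeds.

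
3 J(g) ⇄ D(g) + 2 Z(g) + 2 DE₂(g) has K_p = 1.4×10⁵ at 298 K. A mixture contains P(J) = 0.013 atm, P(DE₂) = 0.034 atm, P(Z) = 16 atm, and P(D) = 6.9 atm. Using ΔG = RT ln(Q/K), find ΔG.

Q_p = P(D)·P(Z)²·P(DE₂)² / P(J)³ = (6.9)·(16)²·(0.034)² / (0.013)³ = 9.29×10⁵
ΔG = RT ln(Q_p/K_p) = (8.314 J mol⁻¹ K⁻¹)(298 K) × ln(9.29×10⁵/1.4×10⁵)
   = (2.478 kJ/mol)(1.892) = 4.69 kJ/mol
ΔG > 0, so the forward reaction is non-spontaneous (proceeds in reverse).

ΔG = 4.69 kJ/mol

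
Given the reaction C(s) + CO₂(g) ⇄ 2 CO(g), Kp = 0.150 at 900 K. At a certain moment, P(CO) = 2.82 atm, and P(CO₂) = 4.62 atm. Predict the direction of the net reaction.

in the reverse direction

(C is a pure solid — omitted from Qp.)
Qp = P(CO)² / P(CO₂) = (2.82)² / (4.62) = 1.72
Qp = 1.72 > Kp = 0.150, so the reverse reaction proceeds.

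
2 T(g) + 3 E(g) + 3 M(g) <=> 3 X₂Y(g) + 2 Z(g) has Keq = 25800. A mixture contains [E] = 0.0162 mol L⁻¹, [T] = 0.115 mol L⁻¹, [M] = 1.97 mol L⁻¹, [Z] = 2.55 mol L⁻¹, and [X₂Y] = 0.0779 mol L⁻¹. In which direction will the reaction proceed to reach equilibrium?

in the forward direction

Q = [X₂Y]³·[Z]² / ([T]²·[E]³·[M]³) = (0.0779)³·(2.55)² / ((0.115)²·(0.0162)³·(1.97)³) = 7150
Q = 7150 < Keq = 25800, so the forward reaction proceeds.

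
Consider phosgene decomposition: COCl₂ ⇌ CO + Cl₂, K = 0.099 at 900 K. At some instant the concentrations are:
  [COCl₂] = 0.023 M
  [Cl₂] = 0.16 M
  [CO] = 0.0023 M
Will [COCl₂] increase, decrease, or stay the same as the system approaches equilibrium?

decrease

Q = [CO]·[Cl₂] / [COCl₂] = (0.0023)·(0.16) / (0.023) = 0.016
Q = 0.016 < K = 0.099: net forward reaction.
COCl₂ is a reactant, so it decreases.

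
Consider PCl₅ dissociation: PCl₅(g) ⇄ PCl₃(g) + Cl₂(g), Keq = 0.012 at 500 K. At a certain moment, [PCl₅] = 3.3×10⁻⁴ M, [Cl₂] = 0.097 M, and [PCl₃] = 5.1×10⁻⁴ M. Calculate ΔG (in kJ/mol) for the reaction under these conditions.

ΔG = 10.5 kJ/mol

Q = [PCl₃]·[Cl₂] / [PCl₅] = (5.1×10⁻⁴)·(0.097) / (3.3×10⁻⁴) = 0.150
ΔG = RT ln(Q/Keq) = (8.314 J mol⁻¹ K⁻¹)(500 K) × ln(0.150/0.012)
   = (4.157 kJ/mol)(2.526) = 10.5 kJ/mol
ΔG > 0, so the forward reaction is non-spontaneous (proceeds in reverse).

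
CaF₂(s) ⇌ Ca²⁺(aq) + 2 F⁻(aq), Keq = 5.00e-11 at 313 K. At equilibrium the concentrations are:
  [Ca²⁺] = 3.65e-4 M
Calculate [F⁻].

[F⁻] = 3.70e-4 M

(CaF₂ is a pure solid — omitted from Keq.)
At equilibrium, Keq = [Ca²⁺]·[F⁻]² = 5.00e-11.
(3.65e-4)·([F⁻])² = 5.00e-11
[F⁻]² = 1.37e-7 ⇒ [F⁻] = 3.70e-4 M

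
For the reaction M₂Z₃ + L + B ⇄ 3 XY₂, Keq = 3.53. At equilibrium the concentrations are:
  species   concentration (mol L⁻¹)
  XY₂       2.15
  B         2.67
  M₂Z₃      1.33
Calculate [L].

[L] = 0.793 mol L⁻¹

At equilibrium, Keq = [XY₂]³ / ([M₂Z₃]·[L]·[B]) = 3.53.
(2.15)³ / ((1.33)·([L])·(2.67)) = 3.53
[L] = 0.793 mol L⁻¹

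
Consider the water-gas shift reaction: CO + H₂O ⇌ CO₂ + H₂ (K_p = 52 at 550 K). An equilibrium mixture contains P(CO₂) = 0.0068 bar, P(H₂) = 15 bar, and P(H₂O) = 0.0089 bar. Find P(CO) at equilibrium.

P(CO) = 0.22 bar

At equilibrium, K_p = P(CO₂)·P(H₂) / (P(CO)·P(H₂O)) = 52.
(0.0068)·(15) / ((P(CO))·(0.0089)) = 52
P(CO) = 0.220 = 0.22 bar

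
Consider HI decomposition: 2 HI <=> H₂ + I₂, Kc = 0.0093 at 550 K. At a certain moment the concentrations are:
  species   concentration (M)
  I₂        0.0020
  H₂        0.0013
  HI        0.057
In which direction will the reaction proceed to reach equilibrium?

Qc = [H₂]·[I₂] / [HI]² = (0.0013)·(0.0020) / (0.057)² = 8.0×10⁻⁴
Qc = 8.0×10⁻⁴ < Kc = 0.0093, so the forward reaction proceeds.

in the forward direction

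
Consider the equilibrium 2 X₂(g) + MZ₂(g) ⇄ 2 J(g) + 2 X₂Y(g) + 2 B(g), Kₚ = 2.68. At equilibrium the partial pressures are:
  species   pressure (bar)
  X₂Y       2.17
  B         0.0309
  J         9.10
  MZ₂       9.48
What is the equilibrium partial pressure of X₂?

P(X₂) = 0.121 bar

At equilibrium, Kₚ = P(J)²·P(X₂Y)²·P(B)² / (P(X₂)²·P(MZ₂)) = 2.68.
(9.10)²·(2.17)²·(0.0309)² / ((P(X₂))²·(9.48)) = 2.68
P(X₂)² = 0.0147 ⇒ P(X₂) = 0.121 bar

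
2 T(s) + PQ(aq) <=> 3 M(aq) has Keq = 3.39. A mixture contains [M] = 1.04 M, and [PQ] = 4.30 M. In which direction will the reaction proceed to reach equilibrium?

(T is a pure solid — omitted from Q.)
Q = [M]³ / [PQ] = (1.04)³ / (4.30) = 0.262
Q = 0.262 < Keq = 3.39, so the forward reaction proceeds.

forward (toward products)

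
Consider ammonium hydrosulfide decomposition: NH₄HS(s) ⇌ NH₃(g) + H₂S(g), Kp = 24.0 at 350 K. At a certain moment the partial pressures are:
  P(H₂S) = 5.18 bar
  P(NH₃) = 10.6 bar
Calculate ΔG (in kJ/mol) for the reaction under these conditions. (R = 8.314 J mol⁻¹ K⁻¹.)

(NH₄HS is a pure solid — omitted from Qp.)
Qp = P(NH₃)·P(H₂S) = (10.6)·(5.18) = 54.9
ΔG = RT ln(Qp/Kp) = (8.314 J mol⁻¹ K⁻¹)(350 K) × ln(54.9/24.0)
   = (2.910 kJ/mol)(0.8275) = 2.41 kJ/mol
ΔG > 0, so the forward reaction is non-spontaneous (proceeds in reverse).

ΔG = 2.41 kJ/mol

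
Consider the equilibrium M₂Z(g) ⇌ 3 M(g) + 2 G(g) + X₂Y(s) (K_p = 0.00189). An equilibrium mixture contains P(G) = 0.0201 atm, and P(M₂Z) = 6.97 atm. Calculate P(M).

P(M) = 3.19 atm

(X₂Y is a pure solid — omitted from K_p.)
At equilibrium, K_p = P(M)³·P(G)² / P(M₂Z) = 0.00189.
(P(M))³·(0.0201)² / (6.97) = 0.00189
P(M)³ = 32.6 ⇒ P(M) = 3.19 atm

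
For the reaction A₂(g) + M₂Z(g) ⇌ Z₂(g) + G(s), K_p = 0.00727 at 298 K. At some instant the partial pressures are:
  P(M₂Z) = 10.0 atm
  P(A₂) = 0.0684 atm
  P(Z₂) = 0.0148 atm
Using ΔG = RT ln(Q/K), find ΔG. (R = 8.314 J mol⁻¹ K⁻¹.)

(G is a pure solid — omitted from Q_p.)
Q_p = P(Z₂) / (P(A₂)·P(M₂Z)) = (0.0148) / ((0.0684)·(10.0)) = 0.0216
ΔG = RT ln(Q_p/K_p) = (8.314 J mol⁻¹ K⁻¹)(298 K) × ln(0.0216/0.00727)
   = (2.478 kJ/mol)(1.089) = 2.70 kJ/mol
ΔG > 0, so the forward reaction is non-spontaneous (proceeds in reverse).

ΔG = 2.70 kJ/mol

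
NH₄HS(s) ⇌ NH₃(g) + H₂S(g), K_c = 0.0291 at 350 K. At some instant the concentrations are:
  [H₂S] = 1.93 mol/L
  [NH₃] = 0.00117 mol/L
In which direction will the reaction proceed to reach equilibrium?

(NH₄HS is a pure solid — omitted from Q_c.)
Q_c = [NH₃]·[H₂S] = (0.00117)·(1.93) = 0.00226
Q_c = 0.00226 < K_c = 0.0291, so the forward reaction proceeds.

to the right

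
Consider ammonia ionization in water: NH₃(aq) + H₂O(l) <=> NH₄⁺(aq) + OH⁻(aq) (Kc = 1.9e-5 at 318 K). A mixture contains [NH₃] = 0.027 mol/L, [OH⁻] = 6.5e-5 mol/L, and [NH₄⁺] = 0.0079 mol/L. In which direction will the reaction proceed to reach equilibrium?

no net change (already at equilibrium)

(H₂O is a pure liquid — omitted from Qc.)
Qc = [NH₄⁺]·[OH⁻] / [NH₃] = (0.0079)·(6.5e-5) / (0.027) = 1.9e-5
Qc = 1.9e-5 = Kc, so the system is already at equilibrium.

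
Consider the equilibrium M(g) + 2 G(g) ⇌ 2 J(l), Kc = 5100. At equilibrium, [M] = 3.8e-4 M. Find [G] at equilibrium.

[G] = 0.72 M

(J is a pure liquid — omitted from Kc.)
At equilibrium, Kc = 1 / ([M]·[G]²) = 5100.
1 / ((3.8e-4)·([G])²) = 5100
[G]² = 0.516 ⇒ [G] = 0.72 M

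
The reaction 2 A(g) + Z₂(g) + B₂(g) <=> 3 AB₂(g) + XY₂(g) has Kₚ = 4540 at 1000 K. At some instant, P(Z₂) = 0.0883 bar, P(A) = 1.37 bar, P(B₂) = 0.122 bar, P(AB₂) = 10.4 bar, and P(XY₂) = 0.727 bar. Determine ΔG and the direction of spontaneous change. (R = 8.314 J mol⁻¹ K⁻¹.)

ΔG = 18.2 kJ/mol; the forward reaction is non-spontaneous

Qₚ = P(AB₂)³·P(XY₂) / (P(A)²·P(Z₂)·P(B₂)) = (10.4)³·(0.727) / ((1.37)²·(0.0883)·(0.122)) = 40400
ΔG = RT ln(Qₚ/Kₚ) = (8.314 J mol⁻¹ K⁻¹)(1000 K) × ln(40400/4540)
   = (8.314 kJ/mol)(2.186) = 18.2 kJ/mol
ΔG > 0, so the forward reaction is non-spontaneous (proceeds in reverse).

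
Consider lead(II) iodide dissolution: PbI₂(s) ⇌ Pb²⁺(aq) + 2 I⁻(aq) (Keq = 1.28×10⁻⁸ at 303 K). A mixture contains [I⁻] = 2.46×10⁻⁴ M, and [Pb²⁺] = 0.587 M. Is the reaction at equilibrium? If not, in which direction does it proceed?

reverse (toward reactants)

(PbI₂ is a pure solid — omitted from Q.)
Q = [Pb²⁺]·[I⁻]² = (0.587)·(2.46×10⁻⁴)² = 3.55×10⁻⁸
Q = 3.55×10⁻⁸ > Keq = 1.28×10⁻⁸, so the reverse reaction proceeds.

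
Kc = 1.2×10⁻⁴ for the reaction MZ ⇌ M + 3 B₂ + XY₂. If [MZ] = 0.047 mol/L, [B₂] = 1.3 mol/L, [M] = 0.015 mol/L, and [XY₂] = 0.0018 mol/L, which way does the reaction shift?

toward reactants

Qc = [M]·[B₂]³·[XY₂] / [MZ] = (0.015)·(1.3)³·(0.0018) / (0.047) = 0.0013
Qc = 0.0013 > Kc = 1.2×10⁻⁴, so the reverse reaction proceeds.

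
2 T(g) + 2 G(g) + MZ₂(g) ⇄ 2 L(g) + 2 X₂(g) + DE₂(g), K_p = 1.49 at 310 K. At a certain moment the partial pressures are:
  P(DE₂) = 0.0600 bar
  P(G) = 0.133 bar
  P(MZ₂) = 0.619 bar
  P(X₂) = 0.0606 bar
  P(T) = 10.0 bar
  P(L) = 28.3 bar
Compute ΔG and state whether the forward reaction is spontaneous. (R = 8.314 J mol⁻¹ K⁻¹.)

Q_p = P(L)²·P(X₂)²·P(DE₂) / (P(T)²·P(G)²·P(MZ₂)) = (28.3)²·(0.0606)²·(0.0600) / ((10.0)²·(0.133)²·(0.619)) = 0.161
ΔG = RT ln(Q_p/K_p) = (8.314 J mol⁻¹ K⁻¹)(310 K) × ln(0.161/1.49)
   = (2.577 kJ/mol)(-2.225) = -5.73 kJ/mol
ΔG < 0, so the forward reaction is spontaneous (proceeds forward).

ΔG = -5.73 kJ/mol; the forward reaction is spontaneous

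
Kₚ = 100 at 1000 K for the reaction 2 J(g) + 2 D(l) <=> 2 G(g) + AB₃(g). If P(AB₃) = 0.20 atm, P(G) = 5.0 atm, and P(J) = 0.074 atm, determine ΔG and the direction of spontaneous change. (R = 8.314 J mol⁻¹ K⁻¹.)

(D is a pure liquid — omitted from Qₚ.)
Qₚ = P(G)²·P(AB₃) / P(J)² = (5.0)²·(0.20) / (0.074)² = 913
ΔG = RT ln(Qₚ/Kₚ) = (8.314 J mol⁻¹ K⁻¹)(1000 K) × ln(913/100)
   = (8.314 kJ/mol)(2.212) = 18.4 kJ/mol
ΔG > 0, so the forward reaction is non-spontaneous (proceeds in reverse).

ΔG = 18.4 kJ/mol; the forward reaction is non-spontaneous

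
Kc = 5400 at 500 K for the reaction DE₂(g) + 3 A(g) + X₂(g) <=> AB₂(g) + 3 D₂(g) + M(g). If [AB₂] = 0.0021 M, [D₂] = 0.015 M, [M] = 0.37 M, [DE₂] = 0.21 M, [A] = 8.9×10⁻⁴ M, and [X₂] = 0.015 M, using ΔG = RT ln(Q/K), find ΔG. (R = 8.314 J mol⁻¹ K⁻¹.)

ΔG = -6.32 kJ/mol

Qc = [AB₂]·[D₂]³·[M] / ([DE₂]·[A]³·[X₂]) = (0.0021)·(0.015)³·(0.37) / ((0.21)·(8.9×10⁻⁴)³·(0.015)) = 1180
ΔG = RT ln(Qc/Kc) = (8.314 J mol⁻¹ K⁻¹)(500 K) × ln(1180/5400)
   = (4.157 kJ/mol)(-1.521) = -6.32 kJ/mol
ΔG < 0, so the forward reaction is spontaneous (proceeds forward).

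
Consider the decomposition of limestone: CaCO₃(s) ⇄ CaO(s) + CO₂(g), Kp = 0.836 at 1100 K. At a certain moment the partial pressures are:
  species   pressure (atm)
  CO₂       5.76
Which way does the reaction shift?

(CaCO₃, CaO are pure solids — omitted from Qp.)
Qp = P(CO₂) = 5.76
Qp = 5.76 > Kp = 0.836, so the reverse reaction proceeds.

in the reverse direction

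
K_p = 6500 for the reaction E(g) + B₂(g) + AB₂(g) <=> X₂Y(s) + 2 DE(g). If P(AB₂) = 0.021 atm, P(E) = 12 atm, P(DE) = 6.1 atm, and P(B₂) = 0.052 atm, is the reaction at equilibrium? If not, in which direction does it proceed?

toward products

(X₂Y is a pure solid — omitted from Q_p.)
Q_p = P(DE)² / (P(E)·P(B₂)·P(AB₂)) = (6.1)² / ((12)·(0.052)·(0.021)) = 2800
Q_p = 2800 < K_p = 6500, so the forward reaction proceeds.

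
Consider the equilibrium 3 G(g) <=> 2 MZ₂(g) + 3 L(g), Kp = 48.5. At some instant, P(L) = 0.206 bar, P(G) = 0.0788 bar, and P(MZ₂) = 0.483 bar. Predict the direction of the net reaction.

Qp = P(MZ₂)²·P(L)³ / P(G)³ = (0.483)²·(0.206)³ / (0.0788)³ = 4.17
Qp = 4.17 < Kp = 48.5, so the forward reaction proceeds.

to the right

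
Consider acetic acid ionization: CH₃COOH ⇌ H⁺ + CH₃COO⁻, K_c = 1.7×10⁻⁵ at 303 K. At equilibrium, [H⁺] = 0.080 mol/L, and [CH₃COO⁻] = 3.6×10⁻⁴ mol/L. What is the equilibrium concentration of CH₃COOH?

At equilibrium, K_c = [H⁺]·[CH₃COO⁻] / [CH₃COOH] = 1.7×10⁻⁵.
(0.080)·(3.6×10⁻⁴) / ([CH₃COOH]) = 1.7×10⁻⁵
[CH₃COOH] = 1.69 = 1.7 mol/L

[CH₃COOH] = 1.7 mol/L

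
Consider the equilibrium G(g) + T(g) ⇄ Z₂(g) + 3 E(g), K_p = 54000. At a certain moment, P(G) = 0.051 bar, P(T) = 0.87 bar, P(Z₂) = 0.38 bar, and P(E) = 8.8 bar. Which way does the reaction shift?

in the forward direction

Q_p = P(Z₂)·P(E)³ / (P(G)·P(T)) = (0.38)·(8.8)³ / ((0.051)·(0.87)) = 5800
Q_p = 5800 < K_p = 54000, so the forward reaction proceeds.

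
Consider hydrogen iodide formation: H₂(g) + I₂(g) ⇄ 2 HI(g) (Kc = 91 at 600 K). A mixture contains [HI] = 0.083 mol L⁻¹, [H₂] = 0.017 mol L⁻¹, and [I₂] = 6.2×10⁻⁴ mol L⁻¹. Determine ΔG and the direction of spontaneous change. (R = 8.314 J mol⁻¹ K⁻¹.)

Qc = [HI]² / ([H₂]·[I₂]) = (0.083)² / ((0.017)·(6.2×10⁻⁴)) = 654
ΔG = RT ln(Qc/Kc) = (8.314 J mol⁻¹ K⁻¹)(600 K) × ln(654/91)
   = (4.988 kJ/mol)(1.972) = 9.84 kJ/mol
ΔG > 0, so the forward reaction is non-spontaneous (proceeds in reverse).

ΔG = 9.84 kJ/mol; the forward reaction is non-spontaneous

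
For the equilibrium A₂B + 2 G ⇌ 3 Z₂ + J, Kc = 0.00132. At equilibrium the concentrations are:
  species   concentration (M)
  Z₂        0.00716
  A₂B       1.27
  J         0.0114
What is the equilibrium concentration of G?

At equilibrium, Kc = [Z₂]³·[J] / ([A₂B]·[G]²) = 0.00132.
(0.00716)³·(0.0114) / ((1.27)·([G])²) = 0.00132
[G]² = 2.50e-6 ⇒ [G] = 0.00158 M

[G] = 0.00158 M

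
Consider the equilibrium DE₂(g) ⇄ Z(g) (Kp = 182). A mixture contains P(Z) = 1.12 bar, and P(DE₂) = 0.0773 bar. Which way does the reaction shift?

Qp = P(Z) / P(DE₂) = (1.12) / (0.0773) = 14.5
Qp = 14.5 < Kp = 182, so the forward reaction proceeds.

toward products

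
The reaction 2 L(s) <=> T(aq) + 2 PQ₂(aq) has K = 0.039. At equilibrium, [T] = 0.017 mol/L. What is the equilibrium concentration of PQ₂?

(L is a pure solid — omitted from K.)
At equilibrium, K = [T]·[PQ₂]² = 0.039.
(0.017)·([PQ₂])² = 0.039
[PQ₂]² = 2.29 ⇒ [PQ₂] = 1.5 mol/L

[PQ₂] = 1.5 mol/L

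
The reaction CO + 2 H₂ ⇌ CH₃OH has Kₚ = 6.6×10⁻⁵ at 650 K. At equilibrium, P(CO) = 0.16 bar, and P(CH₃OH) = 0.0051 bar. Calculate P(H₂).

At equilibrium, Kₚ = P(CH₃OH) / (P(CO)·P(H₂)²) = 6.6×10⁻⁵.
(0.0051) / ((0.16)·(P(H₂))²) = 6.6×10⁻⁵
P(H₂)² = 483 ⇒ P(H₂) = 22 bar

P(H₂) = 22 bar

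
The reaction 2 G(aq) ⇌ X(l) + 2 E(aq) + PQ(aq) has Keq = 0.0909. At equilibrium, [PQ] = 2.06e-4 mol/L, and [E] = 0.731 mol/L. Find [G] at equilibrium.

[G] = 0.0348 mol/L

(X is a pure liquid — omitted from Keq.)
At equilibrium, Keq = [E]²·[PQ] / [G]² = 0.0909.
(0.731)²·(2.06e-4) / ([G])² = 0.0909
[G]² = 0.00121 ⇒ [G] = 0.0348 mol/L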